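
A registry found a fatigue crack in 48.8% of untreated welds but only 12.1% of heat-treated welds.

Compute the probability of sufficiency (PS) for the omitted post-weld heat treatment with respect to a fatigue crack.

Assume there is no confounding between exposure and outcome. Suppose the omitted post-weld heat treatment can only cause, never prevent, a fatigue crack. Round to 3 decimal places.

p₁ = 0.488, p₀ = 0.121.
Under exogeneity and monotonicity, PS = (p₁ − p₀) / (1 − p₀).
PS = (0.488 − 0.121) / (1 − 0.121) = 0.367 / 0.879 ≈ 0.4175

PS ≈ 0.418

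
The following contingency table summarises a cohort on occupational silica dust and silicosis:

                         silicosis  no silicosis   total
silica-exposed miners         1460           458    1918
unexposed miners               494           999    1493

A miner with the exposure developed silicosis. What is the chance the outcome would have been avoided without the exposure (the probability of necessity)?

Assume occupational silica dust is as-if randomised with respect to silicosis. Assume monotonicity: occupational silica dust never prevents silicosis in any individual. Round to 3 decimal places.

PN ≈ 0.565

p₁ = P(outcome | exposed) = 1460/1918 = 0.76121
p₀ = P(outcome | unexposed) = 494/1493 = 0.33088
Under exogeneity and monotonicity, PN = (p₁ − p₀)/p₁.
PN = (0.76121 − 0.33088) / 0.76121 ≈ 0.5653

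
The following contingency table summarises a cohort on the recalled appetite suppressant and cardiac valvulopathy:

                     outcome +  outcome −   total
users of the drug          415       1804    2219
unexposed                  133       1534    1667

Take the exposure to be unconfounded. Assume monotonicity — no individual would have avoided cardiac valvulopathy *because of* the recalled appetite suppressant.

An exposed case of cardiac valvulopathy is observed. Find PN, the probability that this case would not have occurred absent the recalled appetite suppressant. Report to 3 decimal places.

p₁ = P(outcome | exposed) = 415/2219 = 0.18702
p₀ = P(outcome | unexposed) = 133/1667 = 0.079784
Under exogeneity and monotonicity, PN = (p₁ − p₀) / p₁.
PN = (0.18702 − 0.079784) / 0.18702 = 0.10724 / 0.18702 ≈ 0.5734

PN ≈ 0.573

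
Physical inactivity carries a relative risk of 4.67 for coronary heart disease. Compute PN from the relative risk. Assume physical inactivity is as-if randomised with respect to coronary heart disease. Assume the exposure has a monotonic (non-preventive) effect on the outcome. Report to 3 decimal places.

PN ≈ 0.786

Under exogeneity and monotonicity, PN = (RR − 1) / RR = 1 − 1/RR.
PN = (4.67 − 1) / 4.67 = 3.67 / 4.67 ≈ 0.7859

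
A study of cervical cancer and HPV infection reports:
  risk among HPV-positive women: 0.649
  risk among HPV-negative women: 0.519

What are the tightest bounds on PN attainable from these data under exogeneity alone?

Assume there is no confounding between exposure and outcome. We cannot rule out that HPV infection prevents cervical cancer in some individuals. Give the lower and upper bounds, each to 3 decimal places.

Let p₁ = 0.649, p₀ = 0.519.
Under exogeneity alone the bounds on PN are max{0,(p₁−p₀)/p₁} ≤ PN ≤ min{1,(1−p₀)/p₁}.
  lower = (p₁ − p₀)/p₁ = 0.13 / 0.649 ≈ 0.2003
  upper = min{1, (1 − p₀)/p₁} = 0.481 / 0.649 ≈ 0.7411

0.200 ≤ PN ≤ 0.741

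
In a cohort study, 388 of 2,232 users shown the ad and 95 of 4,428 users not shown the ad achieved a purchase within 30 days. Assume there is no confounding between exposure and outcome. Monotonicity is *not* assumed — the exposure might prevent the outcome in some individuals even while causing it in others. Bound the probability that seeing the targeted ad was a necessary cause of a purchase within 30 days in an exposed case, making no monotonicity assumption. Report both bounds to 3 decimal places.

p₁ = P(outcome | exposed) = 388/2232 = 0.17384
p₀ = P(outcome | unexposed) = 95/4428 = 0.021454
Under exogeneity alone the bounds on PN are max{0,(p₁−p₀)/p₁} ≤ PN ≤ min{1,(1−p₀)/p₁}.
  lower = (p₁ − p₀)/p₁ = 0.15238 / 0.17384 ≈ 0.8766
  upper = min{1, (1 − p₀)/p₁} = 0.97855 / 0.17384 ≈ 5.6292 → capped at 1

0.877 ≤ PN ≤ 1.000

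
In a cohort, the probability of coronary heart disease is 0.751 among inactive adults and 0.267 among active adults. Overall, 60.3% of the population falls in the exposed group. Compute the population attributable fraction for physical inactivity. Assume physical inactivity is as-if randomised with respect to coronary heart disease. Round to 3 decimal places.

Let p₁ = 0.751, p₀ = 0.267.
Overall risk P(Y=1) = π·p₁ + (1−π)·p₀ = 0.603×0.751 + 0.397×0.267 = 0.55885.
Under exogeneity, PAF = [P(Y=1) − p₀] / P(Y=1).
PAF = (0.55885 − 0.267) / 0.55885 ≈ 0.5222

PAF ≈ 0.522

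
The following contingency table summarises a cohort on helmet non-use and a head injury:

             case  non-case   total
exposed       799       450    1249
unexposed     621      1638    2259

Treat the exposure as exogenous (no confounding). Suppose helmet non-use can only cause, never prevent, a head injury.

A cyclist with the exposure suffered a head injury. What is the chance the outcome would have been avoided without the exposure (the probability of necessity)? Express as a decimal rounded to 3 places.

p₁ = P(outcome | exposed) = 799/1249 = 0.63971
p₀ = P(outcome | unexposed) = 621/2259 = 0.2749
Under exogeneity and monotonicity, PN = (p₁ − p₀) / p₁.
PN = (0.63971 − 0.2749) / 0.63971 = 0.36481 / 0.63971 ≈ 0.5703

PN ≈ 0.570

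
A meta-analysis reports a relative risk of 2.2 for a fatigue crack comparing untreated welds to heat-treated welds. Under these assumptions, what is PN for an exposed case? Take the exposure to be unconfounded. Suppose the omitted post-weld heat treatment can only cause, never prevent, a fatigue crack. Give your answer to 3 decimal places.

PN ≈ 0.545

Under exogeneity and monotonicity, PN = (RR − 1) / RR = 1 − 1/RR.
PN = (2.2 − 1) / 2.2 = 1.2 / 2.2 ≈ 0.5455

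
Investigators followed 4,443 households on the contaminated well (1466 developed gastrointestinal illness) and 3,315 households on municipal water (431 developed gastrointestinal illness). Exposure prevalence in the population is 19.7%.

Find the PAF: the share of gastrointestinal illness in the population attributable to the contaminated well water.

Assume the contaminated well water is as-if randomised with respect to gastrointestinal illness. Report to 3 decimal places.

p₁ = P(outcome | exposed) = 1466/4443 = 0.32996
p₀ = P(outcome | unexposed) = 431/3315 = 0.13002
Overall risk P(Y=1) = π·p₁ + (1−π)·p₀ = 0.197×0.32996 + 0.803×0.13002 = 0.1694.
Under exogeneity, PAF = [P(Y=1) − p₀] / P(Y=1).
PAF = (0.1694 − 0.13002) / 0.1694 ≈ 0.2325

PAF ≈ 0.233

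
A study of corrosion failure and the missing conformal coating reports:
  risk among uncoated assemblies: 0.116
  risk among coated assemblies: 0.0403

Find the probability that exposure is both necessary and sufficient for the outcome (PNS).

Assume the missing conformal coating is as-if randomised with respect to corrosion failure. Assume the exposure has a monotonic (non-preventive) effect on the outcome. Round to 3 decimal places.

Let p₁ = 0.116, p₀ = 0.0403.
Under exogeneity and monotonicity, PNS = p₁ − p₀.
PNS = 0.116 − 0.0403 = 0.0757

PNS ≈ 0.076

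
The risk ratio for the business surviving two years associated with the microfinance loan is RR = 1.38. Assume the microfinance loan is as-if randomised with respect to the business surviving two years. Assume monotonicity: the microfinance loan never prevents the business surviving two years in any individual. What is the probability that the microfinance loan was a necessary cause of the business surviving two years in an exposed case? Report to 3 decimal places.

Under exogeneity and monotonicity, PN = (RR − 1) / RR = 1 − 1/RR.
PN = (1.38 − 1) / 1.38 = 0.38 / 1.38 ≈ 0.2754

PN ≈ 0.275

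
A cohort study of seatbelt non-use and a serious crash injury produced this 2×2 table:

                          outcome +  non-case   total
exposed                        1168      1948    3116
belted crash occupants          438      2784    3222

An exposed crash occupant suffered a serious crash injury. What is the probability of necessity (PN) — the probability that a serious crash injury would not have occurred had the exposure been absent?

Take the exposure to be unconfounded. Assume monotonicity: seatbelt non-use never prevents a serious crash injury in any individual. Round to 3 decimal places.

p₁ = P(outcome | exposed) = 1168/3116 = 0.37484
p₀ = P(outcome | unexposed) = 438/3222 = 0.13594
Under exogeneity and monotonicity, PN = (p₁ − p₀)/p₁.
PN = (0.37484 − 0.13594) / 0.37484 ≈ 0.6373

PN ≈ 0.637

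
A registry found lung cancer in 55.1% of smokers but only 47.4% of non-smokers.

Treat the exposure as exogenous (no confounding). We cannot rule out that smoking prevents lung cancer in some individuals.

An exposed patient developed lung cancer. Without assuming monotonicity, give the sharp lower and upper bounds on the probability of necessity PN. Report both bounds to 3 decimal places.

p₁ = 0.551, p₀ = 0.474.
Under exogeneity alone the bounds on PN are max{0,(p₁−p₀)/p₁} ≤ PN ≤ min{1,(1−p₀)/p₁}.
  lower = (p₁ − p₀)/p₁ = 0.077 / 0.551 ≈ 0.1397
  upper = min{1, (1 − p₀)/p₁} = 0.526 / 0.551 ≈ 0.9546

0.140 ≤ PN ≤ 0.955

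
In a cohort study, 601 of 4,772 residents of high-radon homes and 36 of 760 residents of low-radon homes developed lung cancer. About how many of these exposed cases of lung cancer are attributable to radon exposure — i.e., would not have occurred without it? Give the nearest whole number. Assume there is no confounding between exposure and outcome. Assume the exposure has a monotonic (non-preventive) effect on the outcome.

p₁ = P(outcome | exposed) = 601/4772 = 0.12594
p₀ = P(outcome | unexposed) = 36/760 = 0.047368
PN = (p₁ − p₀)/p₁ = (0.12594 − 0.047368) / 0.12594 ≈ 0.62389.
Attributable cases ≈ PN × (exposed cases) = 0.62389 × 601 ≈ 374.96.

about 375 cases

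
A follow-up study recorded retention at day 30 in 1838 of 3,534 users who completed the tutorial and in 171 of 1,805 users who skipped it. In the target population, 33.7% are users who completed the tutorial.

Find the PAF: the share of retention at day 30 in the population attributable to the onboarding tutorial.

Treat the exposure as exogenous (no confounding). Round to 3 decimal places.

PAF ≈ 0.602

p₁ = P(outcome | exposed) = 1838/3534 = 0.52009
p₀ = P(outcome | unexposed) = 171/1805 = 0.094737
Overall risk P(Y=1) = π·p₁ + (1−π)·p₀ = 0.337×0.52009 + 0.663×0.094737 = 0.23808.
Under exogeneity, PAF = [P(Y=1) − p₀] / P(Y=1).
PAF = (0.23808 − 0.094737) / 0.23808 ≈ 0.6021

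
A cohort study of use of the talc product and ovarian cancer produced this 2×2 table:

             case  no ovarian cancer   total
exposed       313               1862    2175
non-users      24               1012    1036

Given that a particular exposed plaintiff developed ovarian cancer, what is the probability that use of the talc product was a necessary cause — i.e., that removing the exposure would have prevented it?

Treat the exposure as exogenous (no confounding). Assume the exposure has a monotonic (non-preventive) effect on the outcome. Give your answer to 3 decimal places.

p₁ = P(outcome | exposed) = 313/2175 = 0.14391
p₀ = P(outcome | unexposed) = 24/1036 = 0.023166
Under exogeneity and monotonicity, PN = (p₁ − p₀) / p₁.
PN = (0.14391 − 0.023166) / 0.14391 = 0.12074 / 0.14391 ≈ 0.8390

PN ≈ 0.839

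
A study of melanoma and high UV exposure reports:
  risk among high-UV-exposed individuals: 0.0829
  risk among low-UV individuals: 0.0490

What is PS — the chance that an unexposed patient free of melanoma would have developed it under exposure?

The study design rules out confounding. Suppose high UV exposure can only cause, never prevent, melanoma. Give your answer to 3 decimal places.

Let p₁ = 0.0829, p₀ = 0.049.
Under exogeneity and monotonicity, PS = (p₁ − p₀) / (1 − p₀).
PS = (0.0829 − 0.049) / (1 − 0.049) = 0.0339 / 0.951 ≈ 0.0356

PS ≈ 0.036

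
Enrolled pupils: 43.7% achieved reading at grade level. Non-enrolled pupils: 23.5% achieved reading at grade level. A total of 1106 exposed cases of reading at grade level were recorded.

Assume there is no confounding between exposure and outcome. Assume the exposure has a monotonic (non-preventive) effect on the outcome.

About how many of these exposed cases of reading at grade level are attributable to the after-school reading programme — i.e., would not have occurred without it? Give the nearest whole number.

p₁ = 0.437, p₀ = 0.235.
PN = (p₁ − p₀)/p₁ = (0.437 − 0.235) / 0.437 ≈ 0.46224.
Attributable cases ≈ PN × (exposed cases) = 0.46224 × 1106 ≈ 511.24.

about 511 cases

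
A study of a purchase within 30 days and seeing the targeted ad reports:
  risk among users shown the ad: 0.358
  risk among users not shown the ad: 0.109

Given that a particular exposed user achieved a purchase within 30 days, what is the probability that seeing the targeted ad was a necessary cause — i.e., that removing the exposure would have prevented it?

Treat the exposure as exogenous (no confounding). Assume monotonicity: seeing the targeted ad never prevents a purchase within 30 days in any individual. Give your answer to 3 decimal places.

PN ≈ 0.696

Let p₁ = 0.358, p₀ = 0.109.
Under exogeneity and monotonicity, PN = (p₁ − p₀) / p₁.
PN = (0.358 − 0.109) / 0.358 = 0.249 / 0.358 ≈ 0.6955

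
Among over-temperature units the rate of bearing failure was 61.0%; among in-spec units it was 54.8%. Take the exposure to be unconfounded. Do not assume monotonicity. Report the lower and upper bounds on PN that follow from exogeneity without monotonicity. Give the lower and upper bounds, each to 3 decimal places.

0.102 ≤ PN ≤ 0.741

p₁ = 0.61, p₀ = 0.548.
Under exogeneity alone the bounds on PN are max{0,(p₁−p₀)/p₁} ≤ PN ≤ min{1,(1−p₀)/p₁}.
  lower = (p₁ − p₀)/p₁ = 0.062 / 0.61 ≈ 0.1016
  upper = min{1, (1 − p₀)/p₁} = 0.452 / 0.61 ≈ 0.7410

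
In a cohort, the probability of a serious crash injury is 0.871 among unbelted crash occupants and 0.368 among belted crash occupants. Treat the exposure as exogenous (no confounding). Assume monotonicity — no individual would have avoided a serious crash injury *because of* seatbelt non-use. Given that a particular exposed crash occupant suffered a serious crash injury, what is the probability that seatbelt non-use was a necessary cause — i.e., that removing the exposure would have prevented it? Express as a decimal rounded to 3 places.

PN ≈ 0.577

Let p₁ = 0.871, p₀ = 0.368.
Under exogeneity and monotonicity, PN = (p₁ − p₀) / p₁.
PN = (0.871 − 0.368) / 0.871 = 0.503 / 0.871 ≈ 0.5775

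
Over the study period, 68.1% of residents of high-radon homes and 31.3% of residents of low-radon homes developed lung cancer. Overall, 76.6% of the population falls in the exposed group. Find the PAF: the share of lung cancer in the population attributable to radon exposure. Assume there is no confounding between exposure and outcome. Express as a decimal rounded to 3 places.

PAF ≈ 0.474

p₁ = 0.681, p₀ = 0.313.
Overall risk P(Y=1) = π·p₁ + (1−π)·p₀ = 0.766×0.681 + 0.234×0.313 = 0.59489.
Under exogeneity, PAF = [P(Y=1) − p₀] / P(Y=1).
PAF = (0.59489 − 0.313) / 0.59489 ≈ 0.4739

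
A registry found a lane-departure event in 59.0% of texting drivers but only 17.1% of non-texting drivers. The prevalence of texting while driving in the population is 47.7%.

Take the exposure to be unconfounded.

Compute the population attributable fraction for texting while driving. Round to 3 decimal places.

PAF ≈ 0.539

p₁ = 0.59, p₀ = 0.171.
Overall risk P(Y=1) = π·p₁ + (1−π)·p₀ = 0.477×0.59 + 0.523×0.171 = 0.37086.
Under exogeneity, PAF = [P(Y=1) − p₀] / P(Y=1).
PAF = (0.37086 − 0.171) / 0.37086 ≈ 0.5389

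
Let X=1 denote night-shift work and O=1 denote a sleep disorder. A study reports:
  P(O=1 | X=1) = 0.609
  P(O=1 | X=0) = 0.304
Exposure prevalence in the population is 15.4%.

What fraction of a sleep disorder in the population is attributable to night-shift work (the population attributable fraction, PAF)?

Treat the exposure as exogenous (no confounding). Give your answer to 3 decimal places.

Let p₁ = 0.609, p₀ = 0.304.
Overall risk P(Y=1) = π·p₁ + (1−π)·p₀ = 0.154×0.609 + 0.846×0.304 = 0.35097.
Under exogeneity, PAF = [P(Y=1) − p₀] / P(Y=1).
PAF = (0.35097 − 0.304) / 0.35097 ≈ 0.1338

PAF ≈ 0.134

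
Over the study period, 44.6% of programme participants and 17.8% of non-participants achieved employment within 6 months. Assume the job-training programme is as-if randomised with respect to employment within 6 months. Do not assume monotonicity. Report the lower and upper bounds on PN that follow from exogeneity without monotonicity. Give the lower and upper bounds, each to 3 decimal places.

0.601 ≤ PN ≤ 1.000

p₁ = 0.446, p₀ = 0.178.
Under exogeneity alone the bounds on PN are max{0,(p₁−p₀)/p₁} ≤ PN ≤ min{1,(1−p₀)/p₁}.
  lower = (p₁ − p₀)/p₁ = 0.268 / 0.446 ≈ 0.6009
  upper = min{1, (1 − p₀)/p₁} = 0.822 / 0.446 ≈ 1.8430 → capped at 1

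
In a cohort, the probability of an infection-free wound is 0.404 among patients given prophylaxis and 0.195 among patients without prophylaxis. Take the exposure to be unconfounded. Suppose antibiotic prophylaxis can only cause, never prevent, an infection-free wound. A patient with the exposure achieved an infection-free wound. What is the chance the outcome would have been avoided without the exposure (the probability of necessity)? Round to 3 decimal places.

Let p₁ = 0.404, p₀ = 0.195.
Under exogeneity and monotonicity, PN = (p₁ − p₀) / p₁.
PN = (0.404 − 0.195) / 0.404 = 0.209 / 0.404 ≈ 0.5173

PN ≈ 0.517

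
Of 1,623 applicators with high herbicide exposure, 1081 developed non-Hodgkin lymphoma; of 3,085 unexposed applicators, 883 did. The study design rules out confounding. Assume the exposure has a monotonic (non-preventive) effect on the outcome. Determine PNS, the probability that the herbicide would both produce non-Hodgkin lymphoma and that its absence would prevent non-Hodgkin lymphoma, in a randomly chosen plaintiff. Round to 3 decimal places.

PNS ≈ 0.380

p₁ = P(outcome | exposed) = 1081/1623 = 0.66605
p₀ = P(outcome | unexposed) = 883/3085 = 0.28622
Under exogeneity and monotonicity, PNS = p₁ − p₀.
PNS = 0.66605 − 0.28622 = 0.37983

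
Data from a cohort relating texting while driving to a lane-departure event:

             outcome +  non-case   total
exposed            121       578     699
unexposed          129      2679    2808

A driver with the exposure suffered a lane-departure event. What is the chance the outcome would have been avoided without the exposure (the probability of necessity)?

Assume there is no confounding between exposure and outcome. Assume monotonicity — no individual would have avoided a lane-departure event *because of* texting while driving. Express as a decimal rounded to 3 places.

p₁ = P(outcome | exposed) = 121/699 = 0.1731
p₀ = P(outcome | unexposed) = 129/2808 = 0.04594
Under exogeneity and monotonicity, PN = (p₁ − p₀)/p₁.
PN = (0.1731 − 0.04594) / 0.1731 ≈ 0.7346

PN ≈ 0.735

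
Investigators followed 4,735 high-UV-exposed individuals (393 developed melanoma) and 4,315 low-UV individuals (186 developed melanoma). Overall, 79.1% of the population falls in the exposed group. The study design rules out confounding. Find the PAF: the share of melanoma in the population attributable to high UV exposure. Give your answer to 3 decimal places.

p₁ = P(outcome | exposed) = 393/4735 = 0.082999
p₀ = P(outcome | unexposed) = 186/4315 = 0.043105
Overall risk P(Y=1) = π·p₁ + (1−π)·p₀ = 0.791×0.082999 + 0.209×0.043105 = 0.074661.
Under exogeneity, PAF = [P(Y=1) − p₀] / P(Y=1).
PAF = (0.074661 − 0.043105) / 0.074661 ≈ 0.4227

PAF ≈ 0.423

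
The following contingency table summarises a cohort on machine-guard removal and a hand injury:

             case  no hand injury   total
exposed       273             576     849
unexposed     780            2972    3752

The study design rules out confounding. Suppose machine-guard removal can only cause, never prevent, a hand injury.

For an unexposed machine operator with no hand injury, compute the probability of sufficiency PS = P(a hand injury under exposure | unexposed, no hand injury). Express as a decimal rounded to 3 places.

p₁ = P(outcome | exposed) = 273/849 = 0.32155
p₀ = P(outcome | unexposed) = 780/3752 = 0.20789
Under exogeneity and monotonicity, PS = (p₁ − p₀)/(1 − p₀).
PS = (0.32155 − 0.20789) / 0.79211 ≈ 0.1435

PS ≈ 0.143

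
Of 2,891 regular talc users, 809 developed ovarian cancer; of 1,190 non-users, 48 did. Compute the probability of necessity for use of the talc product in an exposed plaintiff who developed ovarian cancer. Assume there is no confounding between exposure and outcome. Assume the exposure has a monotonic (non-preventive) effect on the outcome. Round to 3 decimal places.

PN ≈ 0.856

p₁ = P(outcome | exposed) = 809/2891 = 0.27983
p₀ = P(outcome | unexposed) = 48/1190 = 0.040336
Under exogeneity and monotonicity, PN = (p₁ − p₀) / p₁.
PN = (0.27983 − 0.040336) / 0.27983 = 0.2395 / 0.27983 ≈ 0.8559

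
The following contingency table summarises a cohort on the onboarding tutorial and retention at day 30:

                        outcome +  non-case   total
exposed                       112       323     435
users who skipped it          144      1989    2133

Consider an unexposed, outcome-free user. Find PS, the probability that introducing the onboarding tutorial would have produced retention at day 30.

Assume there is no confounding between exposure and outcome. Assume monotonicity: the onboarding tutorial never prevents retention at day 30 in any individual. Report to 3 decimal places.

PS ≈ 0.204

p₁ = P(outcome | exposed) = 112/435 = 0.25747
p₀ = P(outcome | unexposed) = 144/2133 = 0.067511
Under exogeneity and monotonicity, PS = (p₁ − p₀) / (1 − p₀).
PS = (0.25747 − 0.067511) / (1 − 0.067511) = 0.18996 / 0.93249 ≈ 0.2037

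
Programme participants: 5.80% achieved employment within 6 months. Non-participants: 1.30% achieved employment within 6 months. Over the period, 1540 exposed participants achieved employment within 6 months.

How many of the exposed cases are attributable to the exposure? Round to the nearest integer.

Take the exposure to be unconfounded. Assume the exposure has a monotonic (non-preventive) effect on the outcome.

p₁ = 0.058, p₀ = 0.013.
PN = (p₁ − p₀)/p₁ = (0.058 − 0.013) / 0.058 ≈ 0.77586.
Attributable cases ≈ PN × (exposed cases) = 0.77586 × 1540 ≈ 1194.83.

about 1195 cases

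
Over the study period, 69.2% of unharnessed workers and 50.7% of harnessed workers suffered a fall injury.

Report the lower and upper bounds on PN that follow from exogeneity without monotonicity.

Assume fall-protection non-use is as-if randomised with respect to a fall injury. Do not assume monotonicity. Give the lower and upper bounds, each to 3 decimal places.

0.267 ≤ PN ≤ 0.712

p₁ = 0.692, p₀ = 0.507.
Under exogeneity alone the bounds on PN are max{0,(p₁−p₀)/p₁} ≤ PN ≤ min{1,(1−p₀)/p₁}.
  lower = (p₁ − p₀)/p₁ = 0.185 / 0.692 ≈ 0.2673
  upper = min{1, (1 − p₀)/p₁} = 0.493 / 0.692 ≈ 0.7124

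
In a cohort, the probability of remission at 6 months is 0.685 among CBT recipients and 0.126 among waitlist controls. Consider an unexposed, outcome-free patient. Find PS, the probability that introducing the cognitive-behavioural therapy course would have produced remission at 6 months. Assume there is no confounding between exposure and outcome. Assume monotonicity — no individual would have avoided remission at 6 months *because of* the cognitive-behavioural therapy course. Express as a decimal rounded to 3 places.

Let p₁ = 0.685, p₀ = 0.126.
Under exogeneity and monotonicity, PS = (p₁ − p₀) / (1 − p₀).
PS = (0.685 − 0.126) / (1 − 0.126) = 0.559 / 0.874 ≈ 0.6396

PS ≈ 0.640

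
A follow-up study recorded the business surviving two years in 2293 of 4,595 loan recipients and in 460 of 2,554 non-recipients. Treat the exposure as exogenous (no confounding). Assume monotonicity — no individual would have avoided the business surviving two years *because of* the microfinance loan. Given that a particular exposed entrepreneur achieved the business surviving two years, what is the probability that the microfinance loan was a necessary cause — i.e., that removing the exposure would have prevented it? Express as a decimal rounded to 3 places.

p₁ = P(outcome | exposed) = 2293/4595 = 0.49902
p₀ = P(outcome | unexposed) = 460/2554 = 0.18011
Under exogeneity and monotonicity, PN = (p₁ − p₀) / p₁.
PN = (0.49902 − 0.18011) / 0.49902 = 0.31891 / 0.49902 ≈ 0.6391

PN ≈ 0.639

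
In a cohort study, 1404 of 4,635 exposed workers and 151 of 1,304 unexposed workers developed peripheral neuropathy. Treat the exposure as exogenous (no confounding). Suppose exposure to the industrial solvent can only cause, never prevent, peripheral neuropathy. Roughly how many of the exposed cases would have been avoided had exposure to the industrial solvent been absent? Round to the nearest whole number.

p₁ = P(outcome | exposed) = 1404/4635 = 0.30291
p₀ = P(outcome | unexposed) = 151/1304 = 0.1158
PN = (p₁ − p₀)/p₁ = (0.30291 − 0.1158) / 0.30291 ≈ 0.61772.
Attributable cases ≈ PN × (exposed cases) = 0.61772 × 1404 ≈ 867.28.

about 867 cases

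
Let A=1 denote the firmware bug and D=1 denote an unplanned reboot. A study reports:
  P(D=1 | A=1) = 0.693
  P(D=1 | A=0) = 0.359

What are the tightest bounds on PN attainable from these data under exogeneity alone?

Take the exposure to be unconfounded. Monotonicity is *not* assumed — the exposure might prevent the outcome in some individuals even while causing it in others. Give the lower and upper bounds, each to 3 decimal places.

0.482 ≤ PN ≤ 0.925

Let p₁ = 0.693, p₀ = 0.359.
Under exogeneity alone the bounds on PN are max{0,(p₁−p₀)/p₁} ≤ PN ≤ min{1,(1−p₀)/p₁}.
  lower = (p₁ − p₀)/p₁ = 0.334 / 0.693 ≈ 0.4820
  upper = min{1, (1 − p₀)/p₁} = 0.641 / 0.693 ≈ 0.9250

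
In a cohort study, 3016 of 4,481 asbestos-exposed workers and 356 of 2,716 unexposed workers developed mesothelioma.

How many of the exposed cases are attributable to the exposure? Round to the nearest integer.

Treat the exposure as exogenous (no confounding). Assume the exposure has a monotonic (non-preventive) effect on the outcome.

p₁ = P(outcome | exposed) = 3016/4481 = 0.67306
p₀ = P(outcome | unexposed) = 356/2716 = 0.13108
PN = (p₁ − p₀)/p₁ = (0.67306 − 0.13108) / 0.67306 ≈ 0.80526.
Attributable cases ≈ PN × (exposed cases) = 0.80526 × 3016 ≈ 2428.65.

about 2429 cases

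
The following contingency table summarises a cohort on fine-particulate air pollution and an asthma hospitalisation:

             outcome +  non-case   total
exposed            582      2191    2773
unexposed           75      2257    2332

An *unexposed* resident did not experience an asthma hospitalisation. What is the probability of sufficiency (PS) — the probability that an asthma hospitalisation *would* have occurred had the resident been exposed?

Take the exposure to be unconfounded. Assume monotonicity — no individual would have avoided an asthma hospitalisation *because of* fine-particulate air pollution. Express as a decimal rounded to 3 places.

PS ≈ 0.184

p₁ = P(outcome | exposed) = 582/2773 = 0.20988
p₀ = P(outcome | unexposed) = 75/2332 = 0.032161
Under exogeneity and monotonicity, PS = (p₁ − p₀)/(1 − p₀).
PS = (0.20988 − 0.032161) / 0.96784 ≈ 0.1836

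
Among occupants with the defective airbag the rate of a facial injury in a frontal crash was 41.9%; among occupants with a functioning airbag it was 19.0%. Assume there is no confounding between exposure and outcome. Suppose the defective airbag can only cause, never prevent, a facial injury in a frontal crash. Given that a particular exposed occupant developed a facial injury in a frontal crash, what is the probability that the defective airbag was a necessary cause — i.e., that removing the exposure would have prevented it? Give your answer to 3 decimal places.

PN ≈ 0.547

p₁ = 0.419, p₀ = 0.19.
Under exogeneity and monotonicity, PN = (p₁ − p₀) / p₁.
PN = (0.419 − 0.19) / 0.419 = 0.229 / 0.419 ≈ 0.5465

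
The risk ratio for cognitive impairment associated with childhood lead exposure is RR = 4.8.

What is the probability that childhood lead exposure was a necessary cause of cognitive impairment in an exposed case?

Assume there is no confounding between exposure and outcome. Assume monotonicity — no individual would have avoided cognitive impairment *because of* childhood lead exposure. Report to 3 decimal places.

Under exogeneity and monotonicity, PN = (RR − 1) / RR = 1 − 1/RR.
PN = (4.8 − 1) / 4.8 = 3.8 / 4.8 ≈ 0.7917

PN ≈ 0.792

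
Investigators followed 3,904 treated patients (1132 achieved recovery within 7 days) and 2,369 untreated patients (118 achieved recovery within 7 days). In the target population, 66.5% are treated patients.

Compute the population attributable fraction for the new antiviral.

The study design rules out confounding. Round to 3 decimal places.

PAF ≈ 0.762

p₁ = P(outcome | exposed) = 1132/3904 = 0.28996
p₀ = P(outcome | unexposed) = 118/2369 = 0.04981
Overall risk P(Y=1) = π·p₁ + (1−π)·p₀ = 0.665×0.28996 + 0.335×0.04981 = 0.20951.
Under exogeneity, PAF = [P(Y=1) − p₀] / P(Y=1).
PAF = (0.20951 − 0.04981) / 0.20951 ≈ 0.7623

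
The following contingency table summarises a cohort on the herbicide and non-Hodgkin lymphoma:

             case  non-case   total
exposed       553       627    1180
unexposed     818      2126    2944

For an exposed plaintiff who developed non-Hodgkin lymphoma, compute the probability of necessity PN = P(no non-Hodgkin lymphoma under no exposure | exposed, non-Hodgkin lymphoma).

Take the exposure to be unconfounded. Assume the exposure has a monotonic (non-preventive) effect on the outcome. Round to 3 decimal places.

p₁ = P(outcome | exposed) = 553/1180 = 0.46864
p₀ = P(outcome | unexposed) = 818/2944 = 0.27785
Under exogeneity and monotonicity, PN = (p₁ − p₀) / p₁.
PN = (0.46864 − 0.27785) / 0.46864 = 0.19079 / 0.46864 ≈ 0.4071

PN ≈ 0.407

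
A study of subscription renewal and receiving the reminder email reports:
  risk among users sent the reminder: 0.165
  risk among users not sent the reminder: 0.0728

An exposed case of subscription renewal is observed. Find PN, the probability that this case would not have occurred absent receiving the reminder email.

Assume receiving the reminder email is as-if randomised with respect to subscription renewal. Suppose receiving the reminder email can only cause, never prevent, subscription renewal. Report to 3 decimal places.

PN ≈ 0.559

Let p₁ = 0.165, p₀ = 0.0728.
Under exogeneity and monotonicity, PN = (p₁ − p₀) / p₁.
PN = (0.165 − 0.0728) / 0.165 = 0.0922 / 0.165 ≈ 0.5588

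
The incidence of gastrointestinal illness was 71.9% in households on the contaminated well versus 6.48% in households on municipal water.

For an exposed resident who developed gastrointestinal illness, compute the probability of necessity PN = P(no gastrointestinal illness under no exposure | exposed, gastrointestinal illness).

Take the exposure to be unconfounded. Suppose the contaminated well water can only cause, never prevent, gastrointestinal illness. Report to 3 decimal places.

PN ≈ 0.910

p₁ = 0.719, p₀ = 0.0648.
Under exogeneity and monotonicity, PN = (p₁ − p₀) / p₁.
PN = (0.719 − 0.0648) / 0.719 = 0.6542 / 0.719 ≈ 0.9099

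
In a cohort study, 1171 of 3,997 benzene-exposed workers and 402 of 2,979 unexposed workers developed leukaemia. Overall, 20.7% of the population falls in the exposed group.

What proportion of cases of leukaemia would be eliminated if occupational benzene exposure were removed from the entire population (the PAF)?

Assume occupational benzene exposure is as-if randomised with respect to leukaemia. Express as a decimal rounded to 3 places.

PAF ≈ 0.195

p₁ = P(outcome | exposed) = 1171/3997 = 0.29297
p₀ = P(outcome | unexposed) = 402/2979 = 0.13494
Overall risk P(Y=1) = π·p₁ + (1−π)·p₀ = 0.207×0.29297 + 0.793×0.13494 = 0.16766.
Under exogeneity, PAF = [P(Y=1) − p₀] / P(Y=1).
PAF = (0.16766 − 0.13494) / 0.16766 ≈ 0.1951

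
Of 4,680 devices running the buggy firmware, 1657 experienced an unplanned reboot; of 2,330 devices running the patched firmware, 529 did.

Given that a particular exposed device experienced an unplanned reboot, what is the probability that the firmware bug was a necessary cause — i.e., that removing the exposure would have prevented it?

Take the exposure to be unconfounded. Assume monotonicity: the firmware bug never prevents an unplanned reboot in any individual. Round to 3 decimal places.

PN ≈ 0.359

p₁ = P(outcome | exposed) = 1657/4680 = 0.35406
p₀ = P(outcome | unexposed) = 529/2330 = 0.22704
Under exogeneity and monotonicity, PN = (p₁ − p₀) / p₁.
PN = (0.35406 − 0.22704) / 0.35406 = 0.12702 / 0.35406 ≈ 0.3588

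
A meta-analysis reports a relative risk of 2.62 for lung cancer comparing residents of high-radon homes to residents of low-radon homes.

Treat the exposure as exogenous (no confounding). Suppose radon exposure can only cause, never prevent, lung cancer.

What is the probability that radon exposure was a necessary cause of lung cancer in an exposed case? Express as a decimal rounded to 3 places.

PN ≈ 0.618

Under exogeneity and monotonicity, PN = (RR − 1) / RR = 1 − 1/RR.
PN = (2.62 − 1) / 2.62 = 1.62 / 2.62 ≈ 0.6183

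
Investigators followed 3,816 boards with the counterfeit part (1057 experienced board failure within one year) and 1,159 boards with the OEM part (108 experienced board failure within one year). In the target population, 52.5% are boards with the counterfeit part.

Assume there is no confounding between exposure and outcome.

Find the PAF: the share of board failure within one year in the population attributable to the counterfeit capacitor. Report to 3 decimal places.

PAF ≈ 0.509

p₁ = P(outcome | exposed) = 1057/3816 = 0.27699
p₀ = P(outcome | unexposed) = 108/1159 = 0.093184
Overall risk P(Y=1) = π·p₁ + (1−π)·p₀ = 0.525×0.27699 + 0.475×0.093184 = 0.18968.
Under exogeneity, PAF = [P(Y=1) − p₀] / P(Y=1).
PAF = (0.18968 − 0.093184) / 0.18968 ≈ 0.5087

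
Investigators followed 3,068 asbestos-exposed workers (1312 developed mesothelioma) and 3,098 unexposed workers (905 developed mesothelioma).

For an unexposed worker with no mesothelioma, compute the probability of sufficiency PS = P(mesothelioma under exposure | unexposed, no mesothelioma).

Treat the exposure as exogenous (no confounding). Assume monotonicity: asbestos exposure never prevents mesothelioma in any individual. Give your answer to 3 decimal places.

p₁ = P(outcome | exposed) = 1312/3068 = 0.42764
p₀ = P(outcome | unexposed) = 905/3098 = 0.29212
Under exogeneity and monotonicity, PS = (p₁ − p₀) / (1 − p₀).
PS = (0.42764 − 0.29212) / (1 − 0.29212) = 0.13552 / 0.70788 ≈ 0.1914

PS ≈ 0.191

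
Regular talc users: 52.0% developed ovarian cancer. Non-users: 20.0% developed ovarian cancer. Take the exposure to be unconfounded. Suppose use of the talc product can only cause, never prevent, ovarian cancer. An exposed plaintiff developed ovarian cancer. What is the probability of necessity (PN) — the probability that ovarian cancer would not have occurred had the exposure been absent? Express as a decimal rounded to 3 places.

PN ≈ 0.615

p₁ = 0.52, p₀ = 0.2.
Under exogeneity and monotonicity, PN = (p₁ − p₀) / p₁.
PN = (0.52 − 0.2) / 0.52 = 0.32 / 0.52 ≈ 0.6154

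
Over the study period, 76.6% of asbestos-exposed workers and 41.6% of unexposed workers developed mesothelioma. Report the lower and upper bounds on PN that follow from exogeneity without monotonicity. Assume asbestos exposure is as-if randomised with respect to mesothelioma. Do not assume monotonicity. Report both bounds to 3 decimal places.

p₁ = 0.766, p₀ = 0.416.
Under exogeneity alone the bounds on PN are max{0,(p₁−p₀)/p₁} ≤ PN ≤ min{1,(1−p₀)/p₁}.
  lower = (p₁ − p₀)/p₁ = 0.35 / 0.766 ≈ 0.4569
  upper = min{1, (1 − p₀)/p₁} = 0.584 / 0.766 ≈ 0.7624

0.457 ≤ PN ≤ 0.762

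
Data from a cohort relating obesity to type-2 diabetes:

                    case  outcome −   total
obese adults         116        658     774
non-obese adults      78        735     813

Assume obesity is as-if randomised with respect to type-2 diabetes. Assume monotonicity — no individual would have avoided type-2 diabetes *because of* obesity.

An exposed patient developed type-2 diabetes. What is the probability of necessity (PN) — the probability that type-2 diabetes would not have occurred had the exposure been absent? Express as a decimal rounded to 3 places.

p₁ = P(outcome | exposed) = 116/774 = 0.14987
p₀ = P(outcome | unexposed) = 78/813 = 0.095941
Under exogeneity and monotonicity, PN = (p₁ − p₀) / p₁.
PN = (0.14987 − 0.095941) / 0.14987 = 0.05393 / 0.14987 ≈ 0.3598

PN ≈ 0.360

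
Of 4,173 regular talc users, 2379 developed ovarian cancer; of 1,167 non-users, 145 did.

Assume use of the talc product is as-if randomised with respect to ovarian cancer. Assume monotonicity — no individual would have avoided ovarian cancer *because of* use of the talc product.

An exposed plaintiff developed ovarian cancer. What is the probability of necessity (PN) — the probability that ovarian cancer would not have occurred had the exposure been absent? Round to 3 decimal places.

p₁ = P(outcome | exposed) = 2379/4173 = 0.57009
p₀ = P(outcome | unexposed) = 145/1167 = 0.12425
Under exogeneity and monotonicity, PN = (p₁ − p₀) / p₁.
PN = (0.57009 − 0.12425) / 0.57009 = 0.44584 / 0.57009 ≈ 0.7821

PN ≈ 0.782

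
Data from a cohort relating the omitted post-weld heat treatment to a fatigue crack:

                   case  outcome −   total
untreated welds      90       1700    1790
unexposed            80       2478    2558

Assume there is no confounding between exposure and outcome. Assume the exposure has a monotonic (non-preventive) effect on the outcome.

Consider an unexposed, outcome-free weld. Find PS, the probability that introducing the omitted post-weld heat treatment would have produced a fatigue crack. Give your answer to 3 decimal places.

p₁ = P(outcome | exposed) = 90/1790 = 0.050279
p₀ = P(outcome | unexposed) = 80/2558 = 0.031274
Under exogeneity and monotonicity, PS = (p₁ − p₀)/(1 − p₀).
PS = (0.050279 − 0.031274) / 0.96873 ≈ 0.0196

PS ≈ 0.020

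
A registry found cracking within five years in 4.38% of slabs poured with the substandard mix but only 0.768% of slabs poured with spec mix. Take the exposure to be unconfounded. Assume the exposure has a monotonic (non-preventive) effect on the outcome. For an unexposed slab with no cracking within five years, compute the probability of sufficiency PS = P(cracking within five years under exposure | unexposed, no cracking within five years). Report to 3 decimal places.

PS ≈ 0.036

p₁ = 0.0438, p₀ = 0.00768.
Under exogeneity and monotonicity, PS = (p₁ − p₀) / (1 − p₀).
PS = (0.0438 − 0.00768) / (1 − 0.00768) = 0.03612 / 0.99232 ≈ 0.0364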